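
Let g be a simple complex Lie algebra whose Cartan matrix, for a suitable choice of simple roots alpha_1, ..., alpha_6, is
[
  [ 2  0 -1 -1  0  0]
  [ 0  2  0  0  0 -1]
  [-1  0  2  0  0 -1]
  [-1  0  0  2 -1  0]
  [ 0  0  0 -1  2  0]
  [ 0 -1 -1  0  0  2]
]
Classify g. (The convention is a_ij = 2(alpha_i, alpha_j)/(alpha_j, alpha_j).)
The matrix has rank 6 with 2's on the diagonal. Reading the off-diagonal entries as Dynkin edges (a single edge where a_ij = a_ji = -1; a double or triple edge where a_ij * a_ji = 2 or 3), the diagram is a chain of 6 nodes with single edges (A_6). One simple-root ordering that puts it in standard form is (alpha_2, alpha_6, alpha_3, alpha_1, alpha_4, alpha_5). So the algebra is type A_6, i.e. sl(7).

A_6 (sl(7))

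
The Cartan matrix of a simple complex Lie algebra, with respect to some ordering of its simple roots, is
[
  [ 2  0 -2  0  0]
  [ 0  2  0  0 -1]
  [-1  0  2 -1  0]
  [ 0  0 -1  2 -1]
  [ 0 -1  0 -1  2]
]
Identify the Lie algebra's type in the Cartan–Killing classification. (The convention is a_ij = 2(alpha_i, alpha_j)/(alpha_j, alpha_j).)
C_5 (sp(10))

The matrix has rank 5 with 2's on the diagonal. Reading the off-diagonal entries as Dynkin edges (a single edge where a_ij = a_ji = -1; a double or triple edge where a_ij * a_ji = 2 or 3), the diagram is a chain of 5 nodes with a double edge at one end; the terminal node there is the unique long simple root (C_5). One simple-root ordering that puts it in standard form is (alpha_2, alpha_5, alpha_4, alpha_3, alpha_1). So the algebra is type C_5, i.e. sp(10).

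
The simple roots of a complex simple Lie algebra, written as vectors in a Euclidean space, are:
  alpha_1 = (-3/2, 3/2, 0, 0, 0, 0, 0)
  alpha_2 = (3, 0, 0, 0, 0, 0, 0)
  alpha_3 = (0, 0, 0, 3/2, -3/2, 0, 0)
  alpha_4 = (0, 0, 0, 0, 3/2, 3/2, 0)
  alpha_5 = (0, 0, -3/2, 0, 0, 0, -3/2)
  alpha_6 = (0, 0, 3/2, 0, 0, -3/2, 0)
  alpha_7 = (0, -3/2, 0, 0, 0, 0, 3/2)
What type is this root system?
C_7

Compute the Cartan integers a_ij = 2(alpha_i, alpha_j)/(alpha_j, alpha_j); the resulting 7x7 Cartan matrix is
[[2, -1, 0, 0, 0, 0, -1], [-2, 2, 0, 0, 0, 0, 0], [0, 0, 2, -1, 0, 0, 0], [0, 0, -1, 2, 0, -1, 0], [0, 0, 0, 0, 2, -1, -1], [0, 0, 0, -1, -1, 2, 0], [-1, 0, 0, 0, -1, 0, 2]].
The roots have two lengths (squared-length ratio 2:1); the short ones are alpha_{1,3,4,5,6,7}. The associated Dynkin diagram is a chain of 7 nodes with a double edge at one end; the terminal node there is the unique long simple root (C_7), so the type is C_7 (the algebra sp(14)).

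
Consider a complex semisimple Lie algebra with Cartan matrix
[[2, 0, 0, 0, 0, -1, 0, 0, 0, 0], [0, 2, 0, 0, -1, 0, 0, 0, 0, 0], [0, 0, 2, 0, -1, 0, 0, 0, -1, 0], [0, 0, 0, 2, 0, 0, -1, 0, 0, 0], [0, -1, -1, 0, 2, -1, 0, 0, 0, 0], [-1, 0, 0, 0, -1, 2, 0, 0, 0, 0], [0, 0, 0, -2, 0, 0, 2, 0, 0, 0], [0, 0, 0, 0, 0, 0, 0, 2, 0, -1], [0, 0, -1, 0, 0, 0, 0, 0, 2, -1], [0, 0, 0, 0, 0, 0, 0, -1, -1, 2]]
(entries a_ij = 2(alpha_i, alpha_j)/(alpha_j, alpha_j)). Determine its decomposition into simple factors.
The diagram associated to this matrix has two connected components: the simple roots {alpha_4, alpha_7} form a chain of 2 nodes with a double edge at one end; the terminal node there is the unique short simple root (B_2), and {alpha_1, alpha_2, alpha_3, alpha_5, alpha_6, alpha_8, alpha_9, alpha_10} form a chain of 7 nodes with one extra node attached to the third node from one end (E_8). A semisimple Lie algebra decomposes uniquely as the direct sum of simple ideals, one per connected component of its Dynkin diagram, so g ≅ B_2 ⊕ E_8 (dimension 10 + 248 = 258).

B2 + E8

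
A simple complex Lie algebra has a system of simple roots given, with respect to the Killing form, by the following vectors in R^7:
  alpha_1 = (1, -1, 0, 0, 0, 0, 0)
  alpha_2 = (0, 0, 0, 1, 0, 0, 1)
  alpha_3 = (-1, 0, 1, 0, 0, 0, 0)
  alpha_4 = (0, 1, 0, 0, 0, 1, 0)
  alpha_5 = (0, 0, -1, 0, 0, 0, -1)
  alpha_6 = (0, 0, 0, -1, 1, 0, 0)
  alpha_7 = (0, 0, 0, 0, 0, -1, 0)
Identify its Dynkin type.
Compute the Cartan integers a_ij = 2(alpha_i, alpha_j)/(alpha_j, alpha_j); the resulting 7x7 Cartan matrix is
[[2, 0, -1, -1, 0, 0, 0], [0, 2, 0, 0, -1, -1, 0], [-1, 0, 2, 0, -1, 0, 0], [-1, 0, 0, 2, 0, 0, -2], [0, -1, -1, 0, 2, 0, 0], [0, -1, 0, 0, 0, 2, 0], [0, 0, 0, -1, 0, 0, 2]].
The roots have two lengths (squared-length ratio 2:1); the short ones are alpha_{7}. The associated Dynkin diagram is a chain of 7 nodes with a double edge at one end; the terminal node there is the unique short simple root (B_7), so the type is B_7 (the algebra so(15)).

B_7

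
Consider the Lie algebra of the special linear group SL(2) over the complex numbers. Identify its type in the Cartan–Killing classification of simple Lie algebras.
A_1 (sl(2))

This is sl(2), which has dimension 2^2 - 1 = 3 and rank 2 - 1 = 1 (a Cartan subalgebra is the diagonal traceless matrices). In the classification of classical Lie algebras, the special linear algebra sl(n+1) has type A_n; here n = 1, so the Dynkin diagram is a chain of 1 nodes with single edges (A_1). Hence the type is A_1.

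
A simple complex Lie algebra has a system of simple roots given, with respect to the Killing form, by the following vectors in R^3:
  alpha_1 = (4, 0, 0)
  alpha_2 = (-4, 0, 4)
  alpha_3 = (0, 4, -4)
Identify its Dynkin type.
Compute the Cartan integers a_ij = 2(alpha_i, alpha_j)/(alpha_j, alpha_j); the resulting 3x3 Cartan matrix is
[[2, -1, 0], [-2, 2, -1], [0, -1, 2]].
The roots have two lengths (squared-length ratio 2:1); the short ones are alpha_{1}. The associated Dynkin diagram is a chain of 3 nodes with a double edge at one end; the terminal node there is the unique short simple root (B_3), so the type is B_3 (the algebra so(7)).

B_3 (so(7))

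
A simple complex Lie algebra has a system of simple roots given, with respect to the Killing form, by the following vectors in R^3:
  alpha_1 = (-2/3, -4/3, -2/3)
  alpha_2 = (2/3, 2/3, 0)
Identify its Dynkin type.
Compute the Cartan integers a_ij = 2(alpha_i, alpha_j)/(alpha_j, alpha_j); the resulting 2x2 Cartan matrix is
[[2, -3], [-1, 2]].
The roots have two lengths (squared-length ratio 3:1); the short ones are alpha_{2}. The associated Dynkin diagram is two nodes joined by a triple edge (G_2), so the type is G_2.

G2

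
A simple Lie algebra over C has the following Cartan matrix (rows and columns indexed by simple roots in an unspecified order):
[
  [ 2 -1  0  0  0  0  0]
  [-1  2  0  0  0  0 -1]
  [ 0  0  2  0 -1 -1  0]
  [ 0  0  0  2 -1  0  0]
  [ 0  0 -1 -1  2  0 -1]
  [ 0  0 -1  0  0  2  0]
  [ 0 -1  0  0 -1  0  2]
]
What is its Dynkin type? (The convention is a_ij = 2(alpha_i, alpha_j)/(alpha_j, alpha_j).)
The matrix has rank 7 with 2's on the diagonal. Reading the off-diagonal entries as Dynkin edges (a single edge where a_ij = a_ji = -1; a double or triple edge where a_ij * a_ji = 2 or 3), the diagram is a chain of 6 nodes with one extra node attached to the third node from one end (E_7). One simple-root ordering that puts it in standard form is (alpha_6, alpha_4, alpha_3, alpha_5, alpha_7, alpha_2, alpha_1). So the algebra is type E_7.

E_7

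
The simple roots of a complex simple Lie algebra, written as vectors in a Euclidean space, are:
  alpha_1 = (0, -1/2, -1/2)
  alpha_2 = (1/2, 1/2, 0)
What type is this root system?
A2

Compute the Cartan integers a_ij = 2(alpha_i, alpha_j)/(alpha_j, alpha_j); the resulting 2x2 Cartan matrix is
[[2, -1], [-1, 2]].
All simple roots have the same length, so the diagram is simply laced. The associated Dynkin diagram is a chain of 2 nodes with single edges (A_2), so the type is A_2 (the algebra sl(3)).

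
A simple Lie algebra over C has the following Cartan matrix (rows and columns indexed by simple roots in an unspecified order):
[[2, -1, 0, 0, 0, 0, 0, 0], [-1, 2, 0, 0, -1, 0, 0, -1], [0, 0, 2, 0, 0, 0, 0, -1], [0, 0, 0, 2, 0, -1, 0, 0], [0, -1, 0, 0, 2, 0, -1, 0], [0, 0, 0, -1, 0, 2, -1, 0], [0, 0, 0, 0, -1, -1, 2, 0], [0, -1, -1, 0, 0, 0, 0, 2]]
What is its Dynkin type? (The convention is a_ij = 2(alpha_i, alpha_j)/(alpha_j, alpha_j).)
The matrix has rank 8 with 2's on the diagonal. Reading the off-diagonal entries as Dynkin edges (a single edge where a_ij = a_ji = -1; a double or triple edge where a_ij * a_ji = 2 or 3), the diagram is a chain of 7 nodes with one extra node attached to the third node from one end (E_8). One simple-root ordering that puts it in standard form is (alpha_3, alpha_1, alpha_8, alpha_2, alpha_5, alpha_7, alpha_6, alpha_4). So the algebra is type E_8.

type E_8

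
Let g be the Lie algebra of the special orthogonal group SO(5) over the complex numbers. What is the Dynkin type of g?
This is so(5) with 5 odd, which has dimension 5(5-1)/2 = 10 and rank (5-1)/2 = 2. In the classification of classical Lie algebras, the orthogonal algebra so(2n+1) in an odd number of variables has type B_n; here n = 2, so the Dynkin diagram is a chain of 2 nodes with a double edge at one end; the terminal node there is the unique short simple root (B_2). Hence the type is B_2.

B_2 (so(5))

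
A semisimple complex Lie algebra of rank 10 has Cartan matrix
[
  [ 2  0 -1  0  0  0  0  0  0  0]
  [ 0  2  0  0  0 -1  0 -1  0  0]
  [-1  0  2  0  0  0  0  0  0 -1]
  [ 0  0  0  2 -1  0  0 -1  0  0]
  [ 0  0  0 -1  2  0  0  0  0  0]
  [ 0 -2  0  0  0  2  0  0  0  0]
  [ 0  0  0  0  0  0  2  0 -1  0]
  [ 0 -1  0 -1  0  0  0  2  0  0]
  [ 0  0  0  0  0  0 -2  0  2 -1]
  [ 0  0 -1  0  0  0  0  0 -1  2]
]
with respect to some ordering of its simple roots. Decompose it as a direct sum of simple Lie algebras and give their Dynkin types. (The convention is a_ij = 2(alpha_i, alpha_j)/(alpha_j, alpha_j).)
type B_5 + type C_5

The diagram associated to this matrix has two connected components: the simple roots {alpha_1, alpha_3, alpha_7, alpha_9, alpha_10} form a chain of 5 nodes with a double edge at one end; the terminal node there is the unique short simple root (B_5), and {alpha_2, alpha_4, alpha_5, alpha_6, alpha_8} form a chain of 5 nodes with a double edge at one end; the terminal node there is the unique long simple root (C_5). A semisimple Lie algebra decomposes uniquely as the direct sum of simple ideals, one per connected component of its Dynkin diagram, so g ≅ B_5 ⊕ C_5 (dimension 55 + 55 = 110).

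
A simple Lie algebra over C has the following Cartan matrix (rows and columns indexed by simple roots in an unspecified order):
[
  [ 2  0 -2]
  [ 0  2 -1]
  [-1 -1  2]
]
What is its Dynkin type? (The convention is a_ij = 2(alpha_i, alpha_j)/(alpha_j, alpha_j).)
The matrix has rank 3 with 2's on the diagonal. Reading the off-diagonal entries as Dynkin edges (a single edge where a_ij = a_ji = -1; a double or triple edge where a_ij * a_ji = 2 or 3), the diagram is a chain of 3 nodes with a double edge at one end; the terminal node there is the unique long simple root (C_3). One simple-root ordering that puts it in standard form is (alpha_2, alpha_3, alpha_1). So the algebra is type C_3, i.e. sp(6).

C3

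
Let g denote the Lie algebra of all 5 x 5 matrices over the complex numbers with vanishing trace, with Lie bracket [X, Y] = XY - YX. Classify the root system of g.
This is sl(5), which has dimension 5^2 - 1 = 24 and rank 5 - 1 = 4 (a Cartan subalgebra is the diagonal traceless matrices). In the classification of classical Lie algebras, the special linear algebra sl(n+1) has type A_n; here n = 4, so the Dynkin diagram is a chain of 4 nodes with single edges (A_4). Hence the type is A_4.

type A_4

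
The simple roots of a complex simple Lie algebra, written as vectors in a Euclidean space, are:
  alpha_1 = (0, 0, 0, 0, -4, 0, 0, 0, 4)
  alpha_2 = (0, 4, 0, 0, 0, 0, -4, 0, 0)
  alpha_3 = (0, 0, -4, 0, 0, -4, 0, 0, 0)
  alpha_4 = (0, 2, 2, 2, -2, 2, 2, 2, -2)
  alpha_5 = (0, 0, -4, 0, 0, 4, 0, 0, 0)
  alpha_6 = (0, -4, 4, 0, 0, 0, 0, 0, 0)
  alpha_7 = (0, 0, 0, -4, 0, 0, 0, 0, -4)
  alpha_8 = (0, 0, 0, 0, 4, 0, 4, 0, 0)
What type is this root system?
E_8

Compute the Cartan integers a_ij = 2(alpha_i, alpha_j)/(alpha_j, alpha_j); the resulting 8x8 Cartan matrix is
[[2, 0, 0, 0, 0, 0, -1, -1], [0, 2, 0, 0, 0, -1, 0, -1], [0, 0, 2, -1, 0, -1, 0, 0], [0, 0, -1, 2, 0, 0, 0, 0], [0, 0, 0, 0, 2, -1, 0, 0], [0, -1, -1, 0, -1, 2, 0, 0], [-1, 0, 0, 0, 0, 0, 2, 0], [-1, -1, 0, 0, 0, 0, 0, 2]].
All simple roots have the same length, so the diagram is simply laced. The associated Dynkin diagram is a chain of 7 nodes with one extra node attached to the third node from one end (E_8), so the type is E_8.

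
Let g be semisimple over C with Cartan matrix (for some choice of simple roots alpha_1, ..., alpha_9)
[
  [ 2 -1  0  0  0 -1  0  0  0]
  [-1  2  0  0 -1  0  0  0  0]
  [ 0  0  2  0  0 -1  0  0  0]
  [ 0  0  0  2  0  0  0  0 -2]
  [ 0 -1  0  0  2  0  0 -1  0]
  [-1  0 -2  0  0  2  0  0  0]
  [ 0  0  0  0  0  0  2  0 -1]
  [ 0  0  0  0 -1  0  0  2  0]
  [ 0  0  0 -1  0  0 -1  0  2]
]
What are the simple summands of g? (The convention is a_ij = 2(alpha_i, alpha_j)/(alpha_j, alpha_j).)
B_6 (so(13)) ⊕ C_3 (sp(6))

The diagram associated to this matrix has two connected components: the simple roots {alpha_1, alpha_2, alpha_3, alpha_5, alpha_6, alpha_8} form a chain of 6 nodes with a double edge at one end; the terminal node there is the unique short simple root (B_6), and {alpha_4, alpha_7, alpha_9} form a chain of 3 nodes with a double edge at one end; the terminal node there is the unique long simple root (C_3). A semisimple Lie algebra decomposes uniquely as the direct sum of simple ideals, one per connected component of its Dynkin diagram, so g ≅ B_6 ⊕ C_3 (dimension 78 + 21 = 99).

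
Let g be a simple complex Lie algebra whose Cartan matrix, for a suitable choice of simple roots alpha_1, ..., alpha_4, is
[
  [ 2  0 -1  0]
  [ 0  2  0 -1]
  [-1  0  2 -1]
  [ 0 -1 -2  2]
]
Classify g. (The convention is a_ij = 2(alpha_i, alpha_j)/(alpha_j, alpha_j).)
The matrix has rank 4 with 2's on the diagonal. Reading the off-diagonal entries as Dynkin edges (a single edge where a_ij = a_ji = -1; a double or triple edge where a_ij * a_ji = 2 or 3), the diagram is a chain of 4 nodes with a double edge between the middle two (F_4). One simple-root ordering that puts it in standard form is (alpha_2, alpha_4, alpha_3, alpha_1). So the algebra is type F_4.

F_4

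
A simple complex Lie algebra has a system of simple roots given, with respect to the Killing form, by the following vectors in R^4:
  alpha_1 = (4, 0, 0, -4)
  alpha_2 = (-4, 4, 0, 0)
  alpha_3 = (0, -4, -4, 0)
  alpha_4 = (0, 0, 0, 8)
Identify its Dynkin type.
Compute the Cartan integers a_ij = 2(alpha_i, alpha_j)/(alpha_j, alpha_j); the resulting 4x4 Cartan matrix is
[[2, -1, 0, -1], [-1, 2, -1, 0], [0, -1, 2, 0], [-2, 0, 0, 2]].
The roots have two lengths (squared-length ratio 2:1); the short ones are alpha_{1,2,3}. The associated Dynkin diagram is a chain of 4 nodes with a double edge at one end; the terminal node there is the unique long simple root (C_4), so the type is C_4 (the algebra sp(8)).

C_4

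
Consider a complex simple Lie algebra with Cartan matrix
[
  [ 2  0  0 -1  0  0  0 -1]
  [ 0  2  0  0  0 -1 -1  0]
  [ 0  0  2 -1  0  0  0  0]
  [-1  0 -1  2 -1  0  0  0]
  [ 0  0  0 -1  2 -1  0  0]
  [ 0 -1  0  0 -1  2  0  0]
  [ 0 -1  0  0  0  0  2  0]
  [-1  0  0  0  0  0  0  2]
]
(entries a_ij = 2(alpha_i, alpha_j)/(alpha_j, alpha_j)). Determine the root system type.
The matrix has rank 8 with 2's on the diagonal. Reading the off-diagonal entries as Dynkin edges (a single edge where a_ij = a_ji = -1; a double or triple edge where a_ij * a_ji = 2 or 3), the diagram is a chain of 7 nodes with one extra node attached to the third node from one end (E_8). One simple-root ordering that puts it in standard form is (alpha_8, alpha_3, alpha_1, alpha_4, alpha_5, alpha_6, alpha_2, alpha_7). So the algebra is type E_8.

E_8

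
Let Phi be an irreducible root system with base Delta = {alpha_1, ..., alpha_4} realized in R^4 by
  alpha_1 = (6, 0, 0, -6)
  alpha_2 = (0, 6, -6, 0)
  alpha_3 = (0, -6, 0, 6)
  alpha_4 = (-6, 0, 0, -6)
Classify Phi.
Compute the Cartan integers a_ij = 2(alpha_i, alpha_j)/(alpha_j, alpha_j); the resulting 4x4 Cartan matrix is
[[2, 0, -1, 0], [0, 2, -1, 0], [-1, -1, 2, -1], [0, 0, -1, 2]].
All simple roots have the same length, so the diagram is simply laced. The associated Dynkin diagram is a chain of 2 nodes with a fork of two nodes at one end (D_4), so the type is D_4 (the algebra so(8)).

type D_4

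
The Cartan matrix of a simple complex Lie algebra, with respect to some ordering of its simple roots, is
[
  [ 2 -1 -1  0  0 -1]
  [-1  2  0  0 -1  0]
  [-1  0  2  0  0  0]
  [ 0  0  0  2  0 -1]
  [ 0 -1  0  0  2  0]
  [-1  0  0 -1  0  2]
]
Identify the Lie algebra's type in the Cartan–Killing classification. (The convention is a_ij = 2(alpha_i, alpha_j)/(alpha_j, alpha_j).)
E_6

The matrix has rank 6 with 2's on the diagonal. Reading the off-diagonal entries as Dynkin edges (a single edge where a_ij = a_ji = -1; a double or triple edge where a_ij * a_ji = 2 or 3), the diagram is a chain of 5 nodes with one extra node attached to the third node from one end (E_6). One simple-root ordering that puts it in standard form is (alpha_5, alpha_3, alpha_2, alpha_1, alpha_6, alpha_4). So the algebra is type E_6.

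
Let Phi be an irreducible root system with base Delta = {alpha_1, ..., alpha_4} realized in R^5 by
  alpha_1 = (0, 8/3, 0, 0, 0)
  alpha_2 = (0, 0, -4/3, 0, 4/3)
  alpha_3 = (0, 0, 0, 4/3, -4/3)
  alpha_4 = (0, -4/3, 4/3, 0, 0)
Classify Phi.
Compute the Cartan integers a_ij = 2(alpha_i, alpha_j)/(alpha_j, alpha_j); the resulting 4x4 Cartan matrix is
[[2, 0, 0, -2], [0, 2, -1, -1], [0, -1, 2, 0], [-1, -1, 0, 2]].
The roots have two lengths (squared-length ratio 2:1); the short ones are alpha_{2,3,4}. The associated Dynkin diagram is a chain of 4 nodes with a double edge at one end; the terminal node there is the unique long simple root (C_4), so the type is C_4 (the algebra sp(8)).

C_4 (sp(8))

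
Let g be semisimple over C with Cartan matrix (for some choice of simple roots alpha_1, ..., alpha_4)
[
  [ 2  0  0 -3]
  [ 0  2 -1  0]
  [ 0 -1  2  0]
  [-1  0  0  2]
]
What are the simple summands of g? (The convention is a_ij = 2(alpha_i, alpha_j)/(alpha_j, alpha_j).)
type A_2 ⊕ type G_2

The diagram associated to this matrix has two connected components: the simple roots {alpha_2, alpha_3} form a chain of 2 nodes with single edges (A_2), and {alpha_1, alpha_4} form two nodes joined by a triple edge (G_2). A semisimple Lie algebra decomposes uniquely as the direct sum of simple ideals, one per connected component of its Dynkin diagram, so g ≅ A_2 ⊕ G_2 (dimension 8 + 14 = 22).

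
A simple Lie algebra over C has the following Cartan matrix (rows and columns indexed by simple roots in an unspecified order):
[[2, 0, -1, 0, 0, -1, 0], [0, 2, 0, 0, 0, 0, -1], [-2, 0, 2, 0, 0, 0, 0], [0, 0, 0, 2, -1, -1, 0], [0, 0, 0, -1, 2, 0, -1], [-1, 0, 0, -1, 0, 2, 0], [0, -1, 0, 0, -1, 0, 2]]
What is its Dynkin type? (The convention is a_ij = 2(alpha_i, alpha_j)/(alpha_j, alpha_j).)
The matrix has rank 7 with 2's on the diagonal. Reading the off-diagonal entries as Dynkin edges (a single edge where a_ij = a_ji = -1; a double or triple edge where a_ij * a_ji = 2 or 3), the diagram is a chain of 7 nodes with a double edge at one end; the terminal node there is the unique long simple root (C_7). One simple-root ordering that puts it in standard form is (alpha_2, alpha_7, alpha_5, alpha_4, alpha_6, alpha_1, alpha_3). So the algebra is type C_7, i.e. sp(14).

C_7 (sp(14))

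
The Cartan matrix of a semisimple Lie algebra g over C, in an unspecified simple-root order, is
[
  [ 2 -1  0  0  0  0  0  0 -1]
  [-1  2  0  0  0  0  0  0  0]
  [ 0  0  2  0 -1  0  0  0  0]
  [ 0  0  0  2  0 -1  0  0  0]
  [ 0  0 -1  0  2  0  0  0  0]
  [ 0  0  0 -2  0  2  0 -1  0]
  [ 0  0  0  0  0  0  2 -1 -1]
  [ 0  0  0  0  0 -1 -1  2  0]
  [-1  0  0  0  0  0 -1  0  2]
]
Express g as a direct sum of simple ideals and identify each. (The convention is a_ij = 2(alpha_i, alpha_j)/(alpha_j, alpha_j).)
A2 ⊕ B7

The diagram associated to this matrix has two connected components: the simple roots {alpha_3, alpha_5} form a chain of 2 nodes with single edges (A_2), and {alpha_1, alpha_2, alpha_4, alpha_6, alpha_7, alpha_8, alpha_9} form a chain of 7 nodes with a double edge at one end; the terminal node there is the unique short simple root (B_7). A semisimple Lie algebra decomposes uniquely as the direct sum of simple ideals, one per connected component of its Dynkin diagram, so g ≅ A_2 ⊕ B_7 (dimension 8 + 105 = 113).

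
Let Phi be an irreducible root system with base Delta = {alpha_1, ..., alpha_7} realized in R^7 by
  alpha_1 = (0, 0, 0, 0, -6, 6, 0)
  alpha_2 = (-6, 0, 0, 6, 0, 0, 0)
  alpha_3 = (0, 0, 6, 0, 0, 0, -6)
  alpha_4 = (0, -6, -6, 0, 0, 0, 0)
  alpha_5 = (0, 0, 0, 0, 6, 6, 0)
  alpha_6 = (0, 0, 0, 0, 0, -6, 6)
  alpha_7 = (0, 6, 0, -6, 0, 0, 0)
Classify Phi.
D7

Compute the Cartan integers a_ij = 2(alpha_i, alpha_j)/(alpha_j, alpha_j); the resulting 7x7 Cartan matrix is
[[2, 0, 0, 0, 0, -1, 0], [0, 2, 0, 0, 0, 0, -1], [0, 0, 2, -1, 0, -1, 0], [0, 0, -1, 2, 0, 0, -1], [0, 0, 0, 0, 2, -1, 0], [-1, 0, -1, 0, -1, 2, 0], [0, -1, 0, -1, 0, 0, 2]].
All simple roots have the same length, so the diagram is simply laced. The associated Dynkin diagram is a chain of 5 nodes with a fork of two nodes at one end (D_7), so the type is D_7 (the algebra so(14)).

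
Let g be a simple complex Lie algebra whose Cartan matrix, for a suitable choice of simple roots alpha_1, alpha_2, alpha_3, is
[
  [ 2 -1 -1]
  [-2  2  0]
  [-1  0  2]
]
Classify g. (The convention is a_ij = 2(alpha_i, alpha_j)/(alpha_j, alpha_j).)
The matrix has rank 3 with 2's on the diagonal. Reading the off-diagonal entries as Dynkin edges (a single edge where a_ij = a_ji = -1; a double or triple edge where a_ij * a_ji = 2 or 3), the diagram is a chain of 3 nodes with a double edge at one end; the terminal node there is the unique long simple root (C_3). One simple-root ordering that puts it in standard form is (alpha_3, alpha_1, alpha_2). So the algebra is type C_3, i.e. sp(6).

C3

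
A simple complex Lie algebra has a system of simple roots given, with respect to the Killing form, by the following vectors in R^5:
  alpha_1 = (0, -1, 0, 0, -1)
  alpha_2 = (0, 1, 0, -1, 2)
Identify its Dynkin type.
Compute the Cartan integers a_ij = 2(alpha_i, alpha_j)/(alpha_j, alpha_j); the resulting 2x2 Cartan matrix is
[[2, -1], [-3, 2]].
The roots have two lengths (squared-length ratio 3:1); the short ones are alpha_{1}. The associated Dynkin diagram is two nodes joined by a triple edge (G_2), so the type is G_2.

G_2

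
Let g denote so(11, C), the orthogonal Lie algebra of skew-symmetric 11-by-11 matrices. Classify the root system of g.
This is so(11) with 11 odd, which has dimension 11(11-1)/2 = 55 and rank (11-1)/2 = 5. In the classification of classical Lie algebras, the orthogonal algebra so(2n+1) in an odd number of variables has type B_n; here n = 5, so the Dynkin diagram is a chain of 5 nodes with a double edge at one end; the terminal node there is the unique short simple root (B_5). Hence the type is B_5.

B_5 (so(11))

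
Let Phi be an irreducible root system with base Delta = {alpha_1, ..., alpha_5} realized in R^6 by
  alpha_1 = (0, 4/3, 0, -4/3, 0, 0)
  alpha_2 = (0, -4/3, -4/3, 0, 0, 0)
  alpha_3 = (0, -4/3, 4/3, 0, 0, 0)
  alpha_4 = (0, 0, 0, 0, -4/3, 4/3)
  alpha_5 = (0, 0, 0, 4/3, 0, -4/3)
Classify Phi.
D_5

Compute the Cartan integers a_ij = 2(alpha_i, alpha_j)/(alpha_j, alpha_j); the resulting 5x5 Cartan matrix is
[[2, -1, -1, 0, -1], [-1, 2, 0, 0, 0], [-1, 0, 2, 0, 0], [0, 0, 0, 2, -1], [-1, 0, 0, -1, 2]].
All simple roots have the same length, so the diagram is simply laced. The associated Dynkin diagram is a chain of 3 nodes with a fork of two nodes at one end (D_5), so the type is D_5 (the algebra so(10)).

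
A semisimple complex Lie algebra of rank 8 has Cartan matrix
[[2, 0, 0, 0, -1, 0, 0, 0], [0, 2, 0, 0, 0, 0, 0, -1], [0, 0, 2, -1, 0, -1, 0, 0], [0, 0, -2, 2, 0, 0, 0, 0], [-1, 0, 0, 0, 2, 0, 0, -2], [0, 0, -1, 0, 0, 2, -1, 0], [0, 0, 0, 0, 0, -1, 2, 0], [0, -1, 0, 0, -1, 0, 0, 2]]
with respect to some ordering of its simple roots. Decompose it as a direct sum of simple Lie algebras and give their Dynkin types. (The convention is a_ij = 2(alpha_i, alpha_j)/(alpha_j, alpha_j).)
The diagram associated to this matrix has two connected components: the simple roots {alpha_3, alpha_4, alpha_6, alpha_7} form a chain of 4 nodes with a double edge at one end; the terminal node there is the unique long simple root (C_4), and {alpha_1, alpha_2, alpha_5, alpha_8} form a chain of 4 nodes with a double edge between the middle two (F_4). A semisimple Lie algebra decomposes uniquely as the direct sum of simple ideals, one per connected component of its Dynkin diagram, so g ≅ C_4 ⊕ F_4 (dimension 36 + 52 = 88).

C_4 ⊕ F_4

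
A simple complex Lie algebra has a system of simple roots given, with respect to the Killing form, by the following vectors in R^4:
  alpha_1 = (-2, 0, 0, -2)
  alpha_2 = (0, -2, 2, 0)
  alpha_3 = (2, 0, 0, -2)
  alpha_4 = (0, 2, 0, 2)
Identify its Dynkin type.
Compute the Cartan integers a_ij = 2(alpha_i, alpha_j)/(alpha_j, alpha_j); the resulting 4x4 Cartan matrix is
[[2, 0, 0, -1], [0, 2, 0, -1], [0, 0, 2, -1], [-1, -1, -1, 2]].
All simple roots have the same length, so the diagram is simply laced. The associated Dynkin diagram is a chain of 2 nodes with a fork of two nodes at one end (D_4), so the type is D_4 (the algebra so(8)).

D_4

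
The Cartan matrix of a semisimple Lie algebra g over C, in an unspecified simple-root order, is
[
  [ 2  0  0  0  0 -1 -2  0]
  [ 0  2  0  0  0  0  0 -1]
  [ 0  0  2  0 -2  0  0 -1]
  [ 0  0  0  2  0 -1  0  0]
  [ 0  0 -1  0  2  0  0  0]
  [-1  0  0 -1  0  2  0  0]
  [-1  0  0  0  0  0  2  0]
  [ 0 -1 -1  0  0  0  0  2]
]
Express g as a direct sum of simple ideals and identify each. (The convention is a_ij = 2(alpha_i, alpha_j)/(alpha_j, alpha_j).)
B_4 (so(9)) ⊕ B_4 (so(9))

The diagram associated to this matrix has two connected components: the simple roots {alpha_1, alpha_4, alpha_6, alpha_7} form a chain of 4 nodes with a double edge at one end; the terminal node there is the unique short simple root (B_4), and {alpha_2, alpha_3, alpha_5, alpha_8} form a chain of 4 nodes with a double edge at one end; the terminal node there is the unique short simple root (B_4). A semisimple Lie algebra decomposes uniquely as the direct sum of simple ideals, one per connected component of its Dynkin diagram, so g ≅ B_4 ⊕ B_4 (dimension 36 + 36 = 72).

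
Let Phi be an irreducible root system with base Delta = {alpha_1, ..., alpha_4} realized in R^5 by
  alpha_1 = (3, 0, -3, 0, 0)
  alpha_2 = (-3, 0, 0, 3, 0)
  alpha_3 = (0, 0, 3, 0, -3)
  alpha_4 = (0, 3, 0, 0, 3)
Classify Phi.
type A_4

Compute the Cartan integers a_ij = 2(alpha_i, alpha_j)/(alpha_j, alpha_j); the resulting 4x4 Cartan matrix is
[[2, -1, -1, 0], [-1, 2, 0, 0], [-1, 0, 2, -1], [0, 0, -1, 2]].
All simple roots have the same length, so the diagram is simply laced. The associated Dynkin diagram is a chain of 4 nodes with single edges (A_4), so the type is A_4 (the algebra sl(5)).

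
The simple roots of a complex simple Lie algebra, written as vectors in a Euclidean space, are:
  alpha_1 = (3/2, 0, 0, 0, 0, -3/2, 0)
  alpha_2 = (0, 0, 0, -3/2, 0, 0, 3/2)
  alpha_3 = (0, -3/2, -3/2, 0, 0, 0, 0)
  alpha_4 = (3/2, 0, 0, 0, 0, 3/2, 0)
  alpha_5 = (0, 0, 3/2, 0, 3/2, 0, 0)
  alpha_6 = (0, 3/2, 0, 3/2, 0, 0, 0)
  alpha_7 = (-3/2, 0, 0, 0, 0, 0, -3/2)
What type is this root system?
Compute the Cartan integers a_ij = 2(alpha_i, alpha_j)/(alpha_j, alpha_j); the resulting 7x7 Cartan matrix is
[[2, 0, 0, 0, 0, 0, -1], [0, 2, 0, 0, 0, -1, -1], [0, 0, 2, 0, -1, -1, 0], [0, 0, 0, 2, 0, 0, -1], [0, 0, -1, 0, 2, 0, 0], [0, -1, -1, 0, 0, 2, 0], [-1, -1, 0, -1, 0, 0, 2]].
All simple roots have the same length, so the diagram is simply laced. The associated Dynkin diagram is a chain of 5 nodes with a fork of two nodes at one end (D_7), so the type is D_7 (the algebra so(14)).

D_7 (so(14))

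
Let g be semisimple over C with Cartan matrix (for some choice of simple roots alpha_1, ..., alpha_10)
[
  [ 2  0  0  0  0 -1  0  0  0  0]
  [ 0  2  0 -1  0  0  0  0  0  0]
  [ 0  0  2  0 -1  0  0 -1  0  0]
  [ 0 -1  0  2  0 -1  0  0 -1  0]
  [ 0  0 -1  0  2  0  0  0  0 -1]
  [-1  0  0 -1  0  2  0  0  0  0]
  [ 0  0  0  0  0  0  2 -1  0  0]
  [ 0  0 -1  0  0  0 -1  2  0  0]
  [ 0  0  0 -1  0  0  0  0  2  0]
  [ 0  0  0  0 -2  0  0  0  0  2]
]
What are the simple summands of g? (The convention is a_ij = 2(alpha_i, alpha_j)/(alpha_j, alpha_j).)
C_5 (sp(10)) ⊕ D_5 (so(10))

The diagram associated to this matrix has two connected components: the simple roots {alpha_3, alpha_5, alpha_7, alpha_8, alpha_10} form a chain of 5 nodes with a double edge at one end; the terminal node there is the unique long simple root (C_5), and {alpha_1, alpha_2, alpha_4, alpha_6, alpha_9} form a chain of 3 nodes with a fork of two nodes at one end (D_5). A semisimple Lie algebra decomposes uniquely as the direct sum of simple ideals, one per connected component of its Dynkin diagram, so g ≅ C_5 ⊕ D_5 (dimension 55 + 45 = 100).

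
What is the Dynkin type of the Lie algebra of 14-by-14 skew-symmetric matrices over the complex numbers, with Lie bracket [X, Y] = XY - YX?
type D_7

This is so(14) with 14 even, which has dimension 14(14-1)/2 = 91 and rank 14/2 = 7. In the classification of classical Lie algebras, the orthogonal algebra so(2n) in an even number of variables has type D_n; here n = 7, so the Dynkin diagram is a chain of 5 nodes with a fork of two nodes at one end (D_7). Hence the type is D_7.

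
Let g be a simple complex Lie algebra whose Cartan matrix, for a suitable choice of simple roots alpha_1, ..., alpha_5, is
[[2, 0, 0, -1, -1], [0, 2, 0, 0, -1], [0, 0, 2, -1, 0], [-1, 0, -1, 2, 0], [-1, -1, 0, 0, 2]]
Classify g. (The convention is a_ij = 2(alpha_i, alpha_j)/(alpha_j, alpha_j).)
The matrix has rank 5 with 2's on the diagonal. Reading the off-diagonal entries as Dynkin edges (a single edge where a_ij = a_ji = -1; a double or triple edge where a_ij * a_ji = 2 or 3), the diagram is a chain of 5 nodes with single edges (A_5). One simple-root ordering that puts it in standard form is (alpha_3, alpha_4, alpha_1, alpha_5, alpha_2). So the algebra is type A_5, i.e. sl(6).

A_5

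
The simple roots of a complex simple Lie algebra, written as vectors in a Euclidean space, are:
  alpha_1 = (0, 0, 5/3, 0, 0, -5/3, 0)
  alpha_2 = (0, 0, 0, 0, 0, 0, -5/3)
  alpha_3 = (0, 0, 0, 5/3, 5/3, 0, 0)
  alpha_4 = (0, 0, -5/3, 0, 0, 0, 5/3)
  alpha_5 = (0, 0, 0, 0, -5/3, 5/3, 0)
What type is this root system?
B_5 (so(11))

Compute the Cartan integers a_ij = 2(alpha_i, alpha_j)/(alpha_j, alpha_j); the resulting 5x5 Cartan matrix is
[[2, 0, 0, -1, -1], [0, 2, 0, -1, 0], [0, 0, 2, 0, -1], [-1, -2, 0, 2, 0], [-1, 0, -1, 0, 2]].
The roots have two lengths (squared-length ratio 2:1); the short ones are alpha_{2}. The associated Dynkin diagram is a chain of 5 nodes with a double edge at one end; the terminal node there is the unique short simple root (B_5), so the type is B_5 (the algebra so(11)).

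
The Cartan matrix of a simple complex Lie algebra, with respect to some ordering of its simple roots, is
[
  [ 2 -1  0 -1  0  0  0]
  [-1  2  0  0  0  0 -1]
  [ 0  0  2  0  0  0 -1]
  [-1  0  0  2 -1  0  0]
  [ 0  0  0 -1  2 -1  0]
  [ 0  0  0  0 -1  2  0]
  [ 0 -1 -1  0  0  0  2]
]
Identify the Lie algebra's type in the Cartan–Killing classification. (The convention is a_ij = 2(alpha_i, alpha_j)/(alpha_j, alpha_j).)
The matrix has rank 7 with 2's on the diagonal. Reading the off-diagonal entries as Dynkin edges (a single edge where a_ij = a_ji = -1; a double or triple edge where a_ij * a_ji = 2 or 3), the diagram is a chain of 7 nodes with single edges (A_7). One simple-root ordering that puts it in standard form is (alpha_6, alpha_5, alpha_4, alpha_1, alpha_2, alpha_7, alpha_3). So the algebra is type A_7, i.e. sl(8).

A7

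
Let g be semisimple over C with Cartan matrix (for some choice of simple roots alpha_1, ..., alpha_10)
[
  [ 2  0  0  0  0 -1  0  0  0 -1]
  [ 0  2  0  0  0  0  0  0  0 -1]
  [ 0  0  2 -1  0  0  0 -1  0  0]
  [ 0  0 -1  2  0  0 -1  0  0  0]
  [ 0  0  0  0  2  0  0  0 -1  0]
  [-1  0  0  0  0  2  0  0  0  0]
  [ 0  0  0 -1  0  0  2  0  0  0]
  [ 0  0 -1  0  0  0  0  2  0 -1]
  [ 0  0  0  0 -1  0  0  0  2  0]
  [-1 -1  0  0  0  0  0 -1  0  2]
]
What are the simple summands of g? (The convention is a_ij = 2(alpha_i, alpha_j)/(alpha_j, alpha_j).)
A2 ⊕ E8

The diagram associated to this matrix has two connected components: the simple roots {alpha_5, alpha_9} form a chain of 2 nodes with single edges (A_2), and {alpha_1, alpha_2, alpha_3, alpha_4, alpha_6, alpha_7, alpha_8, alpha_10} form a chain of 7 nodes with one extra node attached to the third node from one end (E_8). A semisimple Lie algebra decomposes uniquely as the direct sum of simple ideals, one per connected component of its Dynkin diagram, so g ≅ A_2 ⊕ E_8 (dimension 8 + 248 = 256).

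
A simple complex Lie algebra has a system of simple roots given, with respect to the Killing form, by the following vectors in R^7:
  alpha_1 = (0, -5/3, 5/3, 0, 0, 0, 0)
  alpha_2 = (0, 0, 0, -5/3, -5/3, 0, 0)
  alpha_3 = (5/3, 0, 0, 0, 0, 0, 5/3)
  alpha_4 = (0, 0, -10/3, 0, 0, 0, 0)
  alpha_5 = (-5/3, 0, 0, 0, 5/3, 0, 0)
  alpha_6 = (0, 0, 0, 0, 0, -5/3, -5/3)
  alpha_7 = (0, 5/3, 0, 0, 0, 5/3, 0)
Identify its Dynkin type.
C_7

Compute the Cartan integers a_ij = 2(alpha_i, alpha_j)/(alpha_j, alpha_j); the resulting 7x7 Cartan matrix is
[[2, 0, 0, -1, 0, 0, -1], [0, 2, 0, 0, -1, 0, 0], [0, 0, 2, 0, -1, -1, 0], [-2, 0, 0, 2, 0, 0, 0], [0, -1, -1, 0, 2, 0, 0], [0, 0, -1, 0, 0, 2, -1], [-1, 0, 0, 0, 0, -1, 2]].
The roots have two lengths (squared-length ratio 2:1); the short ones are alpha_{1,2,3,5,6,7}. The associated Dynkin diagram is a chain of 7 nodes with a double edge at one end; the terminal node there is the unique long simple root (C_7), so the type is C_7 (the algebra sp(14)).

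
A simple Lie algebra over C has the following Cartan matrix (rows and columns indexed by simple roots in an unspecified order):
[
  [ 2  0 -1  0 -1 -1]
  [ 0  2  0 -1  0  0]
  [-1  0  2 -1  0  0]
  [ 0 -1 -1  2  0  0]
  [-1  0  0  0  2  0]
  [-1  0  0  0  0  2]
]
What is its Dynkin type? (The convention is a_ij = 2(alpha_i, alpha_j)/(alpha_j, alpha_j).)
The matrix has rank 6 with 2's on the diagonal. Reading the off-diagonal entries as Dynkin edges (a single edge where a_ij = a_ji = -1; a double or triple edge where a_ij * a_ji = 2 or 3), the diagram is a chain of 4 nodes with a fork of two nodes at one end (D_6). One simple-root ordering that puts it in standard form is (alpha_2, alpha_4, alpha_3, alpha_1, alpha_6, alpha_5). So the algebra is type D_6, i.e. so(12).

D_6 (so(12))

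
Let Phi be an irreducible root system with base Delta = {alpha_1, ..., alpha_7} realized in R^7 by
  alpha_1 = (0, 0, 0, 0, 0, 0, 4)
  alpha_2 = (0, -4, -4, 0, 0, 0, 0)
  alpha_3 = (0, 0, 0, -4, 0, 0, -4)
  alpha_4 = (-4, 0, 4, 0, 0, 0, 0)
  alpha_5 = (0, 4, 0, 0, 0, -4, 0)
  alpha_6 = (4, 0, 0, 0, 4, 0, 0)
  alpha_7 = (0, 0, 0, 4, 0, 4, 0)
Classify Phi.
Compute the Cartan integers a_ij = 2(alpha_i, alpha_j)/(alpha_j, alpha_j); the resulting 7x7 Cartan matrix is
[[2, 0, -1, 0, 0, 0, 0], [0, 2, 0, -1, -1, 0, 0], [-2, 0, 2, 0, 0, 0, -1], [0, -1, 0, 2, 0, -1, 0], [0, -1, 0, 0, 2, 0, -1], [0, 0, 0, -1, 0, 2, 0], [0, 0, -1, 0, -1, 0, 2]].
The roots have two lengths (squared-length ratio 2:1); the short ones are alpha_{1}. The associated Dynkin diagram is a chain of 7 nodes with a double edge at one end; the terminal node there is the unique short simple root (B_7), so the type is B_7 (the algebra so(15)).

type B_7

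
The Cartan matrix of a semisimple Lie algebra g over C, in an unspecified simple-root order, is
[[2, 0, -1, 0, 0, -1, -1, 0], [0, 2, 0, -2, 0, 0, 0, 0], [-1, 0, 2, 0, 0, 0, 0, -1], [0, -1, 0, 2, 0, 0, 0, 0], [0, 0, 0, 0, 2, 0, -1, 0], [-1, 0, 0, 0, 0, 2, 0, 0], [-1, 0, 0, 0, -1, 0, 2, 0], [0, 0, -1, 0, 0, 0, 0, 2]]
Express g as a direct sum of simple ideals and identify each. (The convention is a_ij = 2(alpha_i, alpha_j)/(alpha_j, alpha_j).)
The diagram associated to this matrix has two connected components: the simple roots {alpha_2, alpha_4} form a chain of 2 nodes with a double edge at one end; the terminal node there is the unique short simple root (B_2), and {alpha_1, alpha_3, alpha_5, alpha_6, alpha_7, alpha_8} form a chain of 5 nodes with one extra node attached to the third node from one end (E_6). A semisimple Lie algebra decomposes uniquely as the direct sum of simple ideals, one per connected component of its Dynkin diagram, so g ≅ B_2 ⊕ E_6 (dimension 10 + 78 = 88).

type B_2 ⊕ type E_6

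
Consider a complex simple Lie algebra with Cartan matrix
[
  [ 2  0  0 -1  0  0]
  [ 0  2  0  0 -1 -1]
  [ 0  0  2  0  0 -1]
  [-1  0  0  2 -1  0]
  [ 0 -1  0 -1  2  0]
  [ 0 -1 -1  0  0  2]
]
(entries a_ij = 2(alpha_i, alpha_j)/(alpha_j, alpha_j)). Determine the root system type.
The matrix has rank 6 with 2's on the diagonal. Reading the off-diagonal entries as Dynkin edges (a single edge where a_ij = a_ji = -1; a double or triple edge where a_ij * a_ji = 2 or 3), the diagram is a chain of 6 nodes with single edges (A_6). One simple-root ordering that puts it in standard form is (alpha_3, alpha_6, alpha_2, alpha_5, alpha_4, alpha_1). So the algebra is type A_6, i.e. sl(7).

A6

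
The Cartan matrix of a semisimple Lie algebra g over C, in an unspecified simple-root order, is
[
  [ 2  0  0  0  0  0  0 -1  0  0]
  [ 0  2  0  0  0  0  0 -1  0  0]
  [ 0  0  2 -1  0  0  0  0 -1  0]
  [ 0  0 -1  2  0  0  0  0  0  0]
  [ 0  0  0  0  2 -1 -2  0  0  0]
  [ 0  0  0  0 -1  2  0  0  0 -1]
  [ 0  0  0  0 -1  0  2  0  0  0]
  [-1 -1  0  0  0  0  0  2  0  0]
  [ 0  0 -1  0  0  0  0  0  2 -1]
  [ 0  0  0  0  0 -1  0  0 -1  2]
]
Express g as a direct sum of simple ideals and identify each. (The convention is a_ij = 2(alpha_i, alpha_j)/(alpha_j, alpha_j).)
type A_3 ⊕ type B_7

The diagram associated to this matrix has two connected components: the simple roots {alpha_1, alpha_2, alpha_8} form a chain of 3 nodes with single edges (A_3), and {alpha_3, alpha_4, alpha_5, alpha_6, alpha_7, alpha_9, alpha_10} form a chain of 7 nodes with a double edge at one end; the terminal node there is the unique short simple root (B_7). A semisimple Lie algebra decomposes uniquely as the direct sum of simple ideals, one per connected component of its Dynkin diagram, so g ≅ A_3 ⊕ B_7 (dimension 15 + 105 = 120).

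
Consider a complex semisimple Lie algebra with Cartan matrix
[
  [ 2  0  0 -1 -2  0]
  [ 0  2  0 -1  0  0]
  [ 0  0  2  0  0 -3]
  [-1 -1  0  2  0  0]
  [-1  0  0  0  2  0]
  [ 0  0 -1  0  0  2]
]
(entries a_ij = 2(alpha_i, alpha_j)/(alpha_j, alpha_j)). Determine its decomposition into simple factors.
B_4 ⊕ G_2

The diagram associated to this matrix has two connected components: the simple roots {alpha_1, alpha_2, alpha_4, alpha_5} form a chain of 4 nodes with a double edge at one end; the terminal node there is the unique short simple root (B_4), and {alpha_3, alpha_6} form two nodes joined by a triple edge (G_2). A semisimple Lie algebra decomposes uniquely as the direct sum of simple ideals, one per connected component of its Dynkin diagram, so g ≅ B_4 ⊕ G_2 (dimension 36 + 14 = 50).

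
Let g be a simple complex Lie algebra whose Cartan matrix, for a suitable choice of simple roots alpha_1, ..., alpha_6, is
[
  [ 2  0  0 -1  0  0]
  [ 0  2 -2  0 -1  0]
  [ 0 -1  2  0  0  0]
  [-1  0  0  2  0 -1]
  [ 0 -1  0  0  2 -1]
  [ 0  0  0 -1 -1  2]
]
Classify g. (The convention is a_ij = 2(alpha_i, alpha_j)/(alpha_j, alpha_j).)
type B_6

The matrix has rank 6 with 2's on the diagonal. Reading the off-diagonal entries as Dynkin edges (a single edge where a_ij = a_ji = -1; a double or triple edge where a_ij * a_ji = 2 or 3), the diagram is a chain of 6 nodes with a double edge at one end; the terminal node there is the unique short simple root (B_6). One simple-root ordering that puts it in standard form is (alpha_1, alpha_4, alpha_6, alpha_5, alpha_2, alpha_3). So the algebra is type B_6, i.e. so(13).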